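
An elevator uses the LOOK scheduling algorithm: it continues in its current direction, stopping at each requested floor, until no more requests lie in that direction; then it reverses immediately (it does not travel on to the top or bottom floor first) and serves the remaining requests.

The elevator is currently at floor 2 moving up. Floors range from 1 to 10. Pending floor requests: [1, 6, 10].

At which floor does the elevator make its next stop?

Current floor: 2, direction: up
Requests above: [6, 10]
Requests below: [1]
Moving up and requests lie above → nearest above is min([6, 10]) = 6

Answer: 6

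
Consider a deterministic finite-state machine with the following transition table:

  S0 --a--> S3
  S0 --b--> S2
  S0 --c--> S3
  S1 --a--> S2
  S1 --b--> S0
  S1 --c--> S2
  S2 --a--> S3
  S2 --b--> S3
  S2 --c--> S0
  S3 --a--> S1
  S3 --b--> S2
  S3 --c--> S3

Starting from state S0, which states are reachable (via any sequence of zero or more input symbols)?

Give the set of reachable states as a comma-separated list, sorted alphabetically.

Answer: S0, S1, S2, S3

Derivation:
BFS from S0:
  visit S0: S0--a-->S3 (new), S0--b-->S2 (new), S0--c-->S3 (seen)
  visit S3: S3--a-->S1 (new), S3--b-->S2 (seen), S3--c-->S3 (seen)
  visit S2: S2--a-->S3 (seen), S2--b-->S3 (seen), S2--c-->S0 (seen)
  visit S1: S1--a-->S2 (seen), S1--b-->S0 (seen), S1--c-->S2 (seen)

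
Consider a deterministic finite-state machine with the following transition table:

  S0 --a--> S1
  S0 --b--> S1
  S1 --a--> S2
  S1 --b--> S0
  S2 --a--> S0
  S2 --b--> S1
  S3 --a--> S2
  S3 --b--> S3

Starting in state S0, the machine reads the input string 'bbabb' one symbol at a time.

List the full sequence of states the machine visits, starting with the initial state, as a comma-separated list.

Answer: S0, S1, S0, S1, S0, S1

Derivation:
Start: S0
  read 'b': S0 --b--> S1
  read 'b': S1 --b--> S0
  read 'a': S0 --a--> S1
  read 'b': S1 --b--> S0
  read 'b': S0 --b--> S1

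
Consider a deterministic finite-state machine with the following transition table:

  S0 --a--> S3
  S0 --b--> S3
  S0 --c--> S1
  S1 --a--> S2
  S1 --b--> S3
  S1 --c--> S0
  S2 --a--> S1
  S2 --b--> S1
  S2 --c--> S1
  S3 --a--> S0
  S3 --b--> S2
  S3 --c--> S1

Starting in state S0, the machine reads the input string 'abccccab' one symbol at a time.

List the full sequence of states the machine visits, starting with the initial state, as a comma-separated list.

Answer: S0, S3, S2, S1, S0, S1, S0, S3, S2

Derivation:
Start: S0
  read 'a': S0 --a--> S3
  read 'b': S3 --b--> S2
  read 'c': S2 --c--> S1
  read 'c': S1 --c--> S0
  read 'c': S0 --c--> S1
  read 'c': S1 --c--> S0
  read 'a': S0 --a--> S3
  read 'b': S3 --b--> S2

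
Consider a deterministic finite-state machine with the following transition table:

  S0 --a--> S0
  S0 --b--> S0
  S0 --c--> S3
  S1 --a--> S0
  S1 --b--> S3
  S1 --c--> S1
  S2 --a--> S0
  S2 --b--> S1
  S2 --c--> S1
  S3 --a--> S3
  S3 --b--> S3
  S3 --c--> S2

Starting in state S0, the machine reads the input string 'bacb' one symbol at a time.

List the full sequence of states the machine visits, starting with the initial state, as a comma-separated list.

Answer: S0, S0, S0, S3, S3

Derivation:
Start: S0
  read 'b': S0 --b--> S0
  read 'a': S0 --a--> S0
  read 'c': S0 --c--> S3
  read 'b': S3 --b--> S3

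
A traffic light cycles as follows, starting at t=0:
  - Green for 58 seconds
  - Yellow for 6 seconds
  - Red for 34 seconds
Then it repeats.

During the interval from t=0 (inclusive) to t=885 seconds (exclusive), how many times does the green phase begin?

Answer: 10

Derivation:
Cycle = 58+6+34 = 98s
green phase starts at t = k*98 + 0 for k=0,1,2,...
Need k*98+0 < 885 → k < 9.031
k ∈ {0, ..., 9} → 10 starts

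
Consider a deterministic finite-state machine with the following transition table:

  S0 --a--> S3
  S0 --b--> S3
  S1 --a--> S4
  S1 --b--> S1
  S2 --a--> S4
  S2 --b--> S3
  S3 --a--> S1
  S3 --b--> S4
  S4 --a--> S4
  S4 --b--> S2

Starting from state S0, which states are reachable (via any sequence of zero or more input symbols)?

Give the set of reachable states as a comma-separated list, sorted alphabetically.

BFS from S0:
  visit S0: S0--a-->S3 (new), S0--b-->S3 (seen)
  visit S3: S3--a-->S1 (new), S3--b-->S4 (new)
  visit S1: S1--a-->S4 (seen), S1--b-->S1 (seen)
  visit S4: S4--a-->S4 (seen), S4--b-->S2 (new)
  visit S2: S2--a-->S4 (seen), S2--b-->S3 (seen)

Answer: S0, S1, S2, S3, S4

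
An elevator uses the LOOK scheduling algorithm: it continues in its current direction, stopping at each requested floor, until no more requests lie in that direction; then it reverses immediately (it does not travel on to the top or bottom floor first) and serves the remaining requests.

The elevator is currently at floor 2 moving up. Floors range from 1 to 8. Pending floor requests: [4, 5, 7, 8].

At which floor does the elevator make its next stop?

Current floor: 2, direction: up
Requests above: [4, 5, 7, 8]
Requests below: []
Moving up and requests lie above → nearest above is min([4, 5, 7, 8]) = 4

Answer: 4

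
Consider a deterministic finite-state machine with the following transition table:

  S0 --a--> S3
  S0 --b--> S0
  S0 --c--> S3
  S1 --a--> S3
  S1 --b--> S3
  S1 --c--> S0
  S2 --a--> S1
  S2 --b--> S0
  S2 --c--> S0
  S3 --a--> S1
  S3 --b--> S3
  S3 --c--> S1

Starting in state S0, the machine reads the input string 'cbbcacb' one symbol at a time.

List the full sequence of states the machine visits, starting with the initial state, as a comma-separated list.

Start: S0
  read 'c': S0 --c--> S3
  read 'b': S3 --b--> S3
  read 'b': S3 --b--> S3
  read 'c': S3 --c--> S1
  read 'a': S1 --a--> S3
  read 'c': S3 --c--> S1
  read 'b': S1 --b--> S3

Answer: S0, S3, S3, S3, S1, S3, S1, S3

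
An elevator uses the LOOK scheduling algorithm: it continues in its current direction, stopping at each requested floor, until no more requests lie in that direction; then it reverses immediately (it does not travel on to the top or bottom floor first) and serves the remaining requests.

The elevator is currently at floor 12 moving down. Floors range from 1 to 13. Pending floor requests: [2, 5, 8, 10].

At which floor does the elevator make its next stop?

Current floor: 12, direction: down
Requests above: []
Requests below: [2, 5, 8, 10]
Moving down and requests lie below → nearest below is max([2, 5, 8, 10]) = 10

Answer: 10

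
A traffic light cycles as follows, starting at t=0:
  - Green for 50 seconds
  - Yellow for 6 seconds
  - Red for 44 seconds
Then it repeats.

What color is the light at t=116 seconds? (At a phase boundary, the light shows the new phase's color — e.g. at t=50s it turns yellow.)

Cycle length = 50 + 6 + 44 = 100s
t = 116, phase_t = 116 mod 100 = 16
16 < 50 (green end) → GREEN

Answer: green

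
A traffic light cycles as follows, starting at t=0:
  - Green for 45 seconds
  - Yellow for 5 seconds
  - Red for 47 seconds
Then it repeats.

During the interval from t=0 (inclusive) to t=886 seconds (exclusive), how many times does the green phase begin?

Answer: 10

Derivation:
Cycle = 45+5+47 = 97s
green phase starts at t = k*97 + 0 for k=0,1,2,...
Need k*97+0 < 886 → k < 9.134
k ∈ {0, ..., 9} → 10 starts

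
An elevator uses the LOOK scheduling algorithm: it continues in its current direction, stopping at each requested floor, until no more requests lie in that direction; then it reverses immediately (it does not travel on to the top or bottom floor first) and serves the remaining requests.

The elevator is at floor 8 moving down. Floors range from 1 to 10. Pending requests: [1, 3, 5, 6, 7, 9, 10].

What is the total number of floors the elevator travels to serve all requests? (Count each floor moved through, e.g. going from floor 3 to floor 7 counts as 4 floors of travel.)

Start at floor 8 moving down, LOOK stop order: [7, 6, 5, 3, 1, 9, 10]
  8 → 7: |7-8| = 1, total = 1
  7 → 6: |6-7| = 1, total = 2
  6 → 5: |5-6| = 1, total = 3
  5 → 3: |3-5| = 2, total = 5
  3 → 1: |1-3| = 2, total = 7
  1 → 9: |9-1| = 8, total = 15
  9 → 10: |10-9| = 1, total = 16

Answer: 16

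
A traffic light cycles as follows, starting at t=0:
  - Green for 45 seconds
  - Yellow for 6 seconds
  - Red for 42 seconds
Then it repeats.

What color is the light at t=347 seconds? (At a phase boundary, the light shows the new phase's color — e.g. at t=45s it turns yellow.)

Cycle length = 45 + 6 + 42 = 93s
t = 347, phase_t = 347 mod 93 = 68
68 >= 51 → RED

Answer: red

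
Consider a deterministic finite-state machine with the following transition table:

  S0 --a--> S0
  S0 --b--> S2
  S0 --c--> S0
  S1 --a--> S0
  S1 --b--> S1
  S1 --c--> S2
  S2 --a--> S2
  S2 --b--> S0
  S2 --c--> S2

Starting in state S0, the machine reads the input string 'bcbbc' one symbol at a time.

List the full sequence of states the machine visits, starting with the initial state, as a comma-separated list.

Start: S0
  read 'b': S0 --b--> S2
  read 'c': S2 --c--> S2
  read 'b': S2 --b--> S0
  read 'b': S0 --b--> S2
  read 'c': S2 --c--> S2

Answer: S0, S2, S2, S0, S2, S2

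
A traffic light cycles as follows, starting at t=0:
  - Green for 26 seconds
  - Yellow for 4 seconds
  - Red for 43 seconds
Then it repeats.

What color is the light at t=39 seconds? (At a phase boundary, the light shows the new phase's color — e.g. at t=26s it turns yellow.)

Cycle length = 26 + 4 + 43 = 73s
t = 39, phase_t = 39 mod 73 = 39
39 >= 30 → RED

Answer: red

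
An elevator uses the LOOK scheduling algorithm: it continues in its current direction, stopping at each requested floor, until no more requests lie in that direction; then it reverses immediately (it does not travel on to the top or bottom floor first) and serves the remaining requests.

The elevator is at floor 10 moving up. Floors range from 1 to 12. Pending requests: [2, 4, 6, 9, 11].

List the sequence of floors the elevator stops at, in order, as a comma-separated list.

Answer: 11, 9, 6, 4, 2

Derivation:
Current: 10, moving UP
Serve above first (ascending): [11]
Then reverse, serve below (descending): [9, 6, 4, 2]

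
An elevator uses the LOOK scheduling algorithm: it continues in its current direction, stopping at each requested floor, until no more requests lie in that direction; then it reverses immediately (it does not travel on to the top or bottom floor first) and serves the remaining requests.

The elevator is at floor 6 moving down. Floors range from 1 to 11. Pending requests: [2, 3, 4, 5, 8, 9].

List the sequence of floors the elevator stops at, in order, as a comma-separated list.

Current: 6, moving DOWN
Serve below first (descending): [5, 4, 3, 2]
Then reverse, serve above (ascending): [8, 9]

Answer: 5, 4, 3, 2, 8, 9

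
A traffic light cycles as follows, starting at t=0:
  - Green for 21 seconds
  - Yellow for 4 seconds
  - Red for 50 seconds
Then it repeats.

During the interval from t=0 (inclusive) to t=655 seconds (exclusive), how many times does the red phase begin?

Cycle = 21+4+50 = 75s
red phase starts at t = k*75 + 25 for k=0,1,2,...
Need k*75+25 < 655 → k < 8.400
k ∈ {0, ..., 8} → 9 starts

Answer: 9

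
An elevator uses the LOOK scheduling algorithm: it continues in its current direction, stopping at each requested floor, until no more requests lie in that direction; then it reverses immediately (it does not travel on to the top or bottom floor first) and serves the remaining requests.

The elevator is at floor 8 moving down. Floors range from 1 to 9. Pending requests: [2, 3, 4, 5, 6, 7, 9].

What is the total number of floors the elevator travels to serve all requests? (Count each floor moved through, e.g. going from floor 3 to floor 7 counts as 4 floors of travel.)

Start at floor 8 moving down, LOOK stop order: [7, 6, 5, 4, 3, 2, 9]
  8 → 7: |7-8| = 1, total = 1
  7 → 6: |6-7| = 1, total = 2
  6 → 5: |5-6| = 1, total = 3
  5 → 4: |4-5| = 1, total = 4
  4 → 3: |3-4| = 1, total = 5
  3 → 2: |2-3| = 1, total = 6
  2 → 9: |9-2| = 7, total = 13

Answer: 13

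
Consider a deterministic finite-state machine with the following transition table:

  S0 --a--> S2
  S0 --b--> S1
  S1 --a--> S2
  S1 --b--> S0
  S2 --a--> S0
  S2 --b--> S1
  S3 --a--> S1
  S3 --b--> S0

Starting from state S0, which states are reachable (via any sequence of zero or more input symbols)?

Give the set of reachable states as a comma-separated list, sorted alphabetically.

Answer: S0, S1, S2

Derivation:
BFS from S0:
  visit S0: S0--a-->S2 (new), S0--b-->S1 (new)
  visit S2: S2--a-->S0 (seen), S2--b-->S1 (seen)
  visit S1: S1--a-->S2 (seen), S1--b-->S0 (seen)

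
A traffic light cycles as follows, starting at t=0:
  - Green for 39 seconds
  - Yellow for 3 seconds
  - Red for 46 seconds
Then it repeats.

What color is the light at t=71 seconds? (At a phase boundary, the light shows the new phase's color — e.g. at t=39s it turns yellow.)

Answer: red

Derivation:
Cycle length = 39 + 3 + 46 = 88s
t = 71, phase_t = 71 mod 88 = 71
71 >= 42 → RED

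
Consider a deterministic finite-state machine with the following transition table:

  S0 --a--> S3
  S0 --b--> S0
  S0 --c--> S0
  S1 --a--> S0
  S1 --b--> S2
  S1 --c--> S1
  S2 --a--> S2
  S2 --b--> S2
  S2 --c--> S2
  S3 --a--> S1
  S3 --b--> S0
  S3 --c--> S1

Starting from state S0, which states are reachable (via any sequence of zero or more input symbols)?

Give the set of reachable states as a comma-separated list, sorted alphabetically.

Answer: S0, S1, S2, S3

Derivation:
BFS from S0:
  visit S0: S0--a-->S3 (new), S0--b-->S0 (seen), S0--c-->S0 (seen)
  visit S3: S3--a-->S1 (new), S3--b-->S0 (seen), S3--c-->S1 (seen)
  visit S1: S1--a-->S0 (seen), S1--b-->S2 (new), S1--c-->S1 (seen)
  visit S2: S2--a-->S2 (seen), S2--b-->S2 (seen), S2--c-->S2 (seen)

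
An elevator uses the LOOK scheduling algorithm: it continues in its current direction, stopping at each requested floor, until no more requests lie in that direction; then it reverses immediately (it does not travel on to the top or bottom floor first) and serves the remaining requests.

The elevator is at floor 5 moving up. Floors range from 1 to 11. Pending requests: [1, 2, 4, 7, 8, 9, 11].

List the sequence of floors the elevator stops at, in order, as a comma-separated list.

Current: 5, moving UP
Serve above first (ascending): [7, 8, 9, 11]
Then reverse, serve below (descending): [4, 2, 1]

Answer: 7, 8, 9, 11, 4, 2, 1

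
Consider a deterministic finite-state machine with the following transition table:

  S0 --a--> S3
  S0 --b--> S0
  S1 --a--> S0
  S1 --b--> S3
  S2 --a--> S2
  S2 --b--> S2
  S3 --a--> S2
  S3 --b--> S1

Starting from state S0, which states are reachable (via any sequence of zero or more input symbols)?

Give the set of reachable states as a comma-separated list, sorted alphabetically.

Answer: S0, S1, S2, S3

Derivation:
BFS from S0:
  visit S0: S0--a-->S3 (new), S0--b-->S0 (seen)
  visit S3: S3--a-->S2 (new), S3--b-->S1 (new)
  visit S2: S2--a-->S2 (seen), S2--b-->S2 (seen)
  visit S1: S1--a-->S0 (seen), S1--b-->S3 (seen)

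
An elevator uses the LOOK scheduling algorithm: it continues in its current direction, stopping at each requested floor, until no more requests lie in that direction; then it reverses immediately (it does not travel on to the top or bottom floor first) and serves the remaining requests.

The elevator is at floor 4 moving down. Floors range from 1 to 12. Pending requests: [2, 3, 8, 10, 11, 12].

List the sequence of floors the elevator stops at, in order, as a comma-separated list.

Answer: 3, 2, 8, 10, 11, 12

Derivation:
Current: 4, moving DOWN
Serve below first (descending): [3, 2]
Then reverse, serve above (ascending): [8, 10, 11, 12]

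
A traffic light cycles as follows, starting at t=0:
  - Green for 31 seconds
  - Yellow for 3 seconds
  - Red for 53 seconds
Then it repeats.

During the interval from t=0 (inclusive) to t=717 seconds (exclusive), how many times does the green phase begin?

Answer: 9

Derivation:
Cycle = 31+3+53 = 87s
green phase starts at t = k*87 + 0 for k=0,1,2,...
Need k*87+0 < 717 → k < 8.241
k ∈ {0, ..., 8} → 9 starts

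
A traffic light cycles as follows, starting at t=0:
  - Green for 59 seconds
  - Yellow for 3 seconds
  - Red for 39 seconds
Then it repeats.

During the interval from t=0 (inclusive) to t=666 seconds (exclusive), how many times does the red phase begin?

Cycle = 59+3+39 = 101s
red phase starts at t = k*101 + 62 for k=0,1,2,...
Need k*101+62 < 666 → k < 5.980
k ∈ {0, ..., 5} → 6 starts

Answer: 6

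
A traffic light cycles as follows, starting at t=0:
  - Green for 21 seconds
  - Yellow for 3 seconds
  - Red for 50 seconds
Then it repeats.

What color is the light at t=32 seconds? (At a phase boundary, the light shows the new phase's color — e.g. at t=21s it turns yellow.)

Cycle length = 21 + 3 + 50 = 74s
t = 32, phase_t = 32 mod 74 = 32
32 >= 24 → RED

Answer: red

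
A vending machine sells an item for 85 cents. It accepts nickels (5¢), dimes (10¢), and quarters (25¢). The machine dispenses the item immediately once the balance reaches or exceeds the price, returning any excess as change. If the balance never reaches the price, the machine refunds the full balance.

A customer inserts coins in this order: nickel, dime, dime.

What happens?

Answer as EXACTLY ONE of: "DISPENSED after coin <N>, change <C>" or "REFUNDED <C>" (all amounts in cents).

Price: 85¢
Coin 1 (nickel, 5¢): balance = 5¢
Coin 2 (dime, 10¢): balance = 15¢
Coin 3 (dime, 10¢): balance = 25¢
All coins inserted, balance 25¢ < price 85¢ → REFUND 25¢

Answer: REFUNDED 25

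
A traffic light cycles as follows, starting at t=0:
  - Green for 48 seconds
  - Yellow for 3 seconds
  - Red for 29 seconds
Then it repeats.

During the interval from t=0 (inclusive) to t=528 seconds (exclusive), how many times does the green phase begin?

Cycle = 48+3+29 = 80s
green phase starts at t = k*80 + 0 for k=0,1,2,...
Need k*80+0 < 528 → k < 6.600
k ∈ {0, ..., 6} → 7 starts

Answer: 7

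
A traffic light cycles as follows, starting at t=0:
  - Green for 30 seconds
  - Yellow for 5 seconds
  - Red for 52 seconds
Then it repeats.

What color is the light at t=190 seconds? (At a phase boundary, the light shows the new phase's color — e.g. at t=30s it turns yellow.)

Answer: green

Derivation:
Cycle length = 30 + 5 + 52 = 87s
t = 190, phase_t = 190 mod 87 = 16
16 < 30 (green end) → GREEN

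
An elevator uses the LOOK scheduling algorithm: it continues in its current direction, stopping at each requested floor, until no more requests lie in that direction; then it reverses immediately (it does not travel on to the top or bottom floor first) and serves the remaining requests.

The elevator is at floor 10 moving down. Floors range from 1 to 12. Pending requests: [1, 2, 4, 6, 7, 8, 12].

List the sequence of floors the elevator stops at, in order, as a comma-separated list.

Answer: 8, 7, 6, 4, 2, 1, 12

Derivation:
Current: 10, moving DOWN
Serve below first (descending): [8, 7, 6, 4, 2, 1]
Then reverse, serve above (ascending): [12]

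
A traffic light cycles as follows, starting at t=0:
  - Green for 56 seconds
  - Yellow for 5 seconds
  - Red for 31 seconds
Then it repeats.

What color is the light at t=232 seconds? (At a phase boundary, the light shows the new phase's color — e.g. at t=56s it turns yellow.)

Cycle length = 56 + 5 + 31 = 92s
t = 232, phase_t = 232 mod 92 = 48
48 < 56 (green end) → GREEN

Answer: green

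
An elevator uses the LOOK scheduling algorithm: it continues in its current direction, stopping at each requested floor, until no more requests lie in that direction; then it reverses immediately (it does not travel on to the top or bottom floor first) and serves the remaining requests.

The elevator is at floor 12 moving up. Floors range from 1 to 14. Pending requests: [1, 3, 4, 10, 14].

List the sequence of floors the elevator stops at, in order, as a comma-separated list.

Answer: 14, 10, 4, 3, 1

Derivation:
Current: 12, moving UP
Serve above first (ascending): [14]
Then reverse, serve below (descending): [10, 4, 3, 1]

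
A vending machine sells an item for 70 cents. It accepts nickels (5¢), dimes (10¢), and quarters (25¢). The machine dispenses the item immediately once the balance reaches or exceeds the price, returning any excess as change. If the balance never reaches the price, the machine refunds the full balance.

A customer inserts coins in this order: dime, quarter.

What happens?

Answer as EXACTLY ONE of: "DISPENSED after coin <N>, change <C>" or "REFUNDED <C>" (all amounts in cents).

Price: 70¢
Coin 1 (dime, 10¢): balance = 10¢
Coin 2 (quarter, 25¢): balance = 35¢
All coins inserted, balance 35¢ < price 70¢ → REFUND 35¢

Answer: REFUNDED 35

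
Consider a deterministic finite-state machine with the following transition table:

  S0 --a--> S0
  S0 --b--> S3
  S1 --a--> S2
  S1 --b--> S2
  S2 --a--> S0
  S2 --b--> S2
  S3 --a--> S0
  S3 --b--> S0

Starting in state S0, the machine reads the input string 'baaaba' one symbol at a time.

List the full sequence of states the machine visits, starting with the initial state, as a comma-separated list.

Answer: S0, S3, S0, S0, S0, S3, S0

Derivation:
Start: S0
  read 'b': S0 --b--> S3
  read 'a': S3 --a--> S0
  read 'a': S0 --a--> S0
  read 'a': S0 --a--> S0
  read 'b': S0 --b--> S3
  read 'a': S3 --a--> S0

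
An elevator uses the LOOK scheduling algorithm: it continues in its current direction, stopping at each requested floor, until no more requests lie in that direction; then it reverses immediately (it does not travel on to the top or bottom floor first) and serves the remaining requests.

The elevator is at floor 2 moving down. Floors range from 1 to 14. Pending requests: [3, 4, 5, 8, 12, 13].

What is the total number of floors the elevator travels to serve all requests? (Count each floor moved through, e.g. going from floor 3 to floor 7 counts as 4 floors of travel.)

Answer: 11

Derivation:
Start at floor 2 moving down, LOOK stop order: [3, 4, 5, 8, 12, 13]
  2 → 3: |3-2| = 1, total = 1
  3 → 4: |4-3| = 1, total = 2
  4 → 5: |5-4| = 1, total = 3
  5 → 8: |8-5| = 3, total = 6
  8 → 12: |12-8| = 4, total = 10
  12 → 13: |13-12| = 1, total = 11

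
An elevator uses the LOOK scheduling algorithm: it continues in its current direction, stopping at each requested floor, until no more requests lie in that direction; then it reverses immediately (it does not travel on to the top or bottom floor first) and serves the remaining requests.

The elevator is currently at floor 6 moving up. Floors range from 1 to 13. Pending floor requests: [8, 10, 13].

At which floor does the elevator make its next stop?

Answer: 8

Derivation:
Current floor: 6, direction: up
Requests above: [8, 10, 13]
Requests below: []
Moving up and requests lie above → nearest above is min([8, 10, 13]) = 8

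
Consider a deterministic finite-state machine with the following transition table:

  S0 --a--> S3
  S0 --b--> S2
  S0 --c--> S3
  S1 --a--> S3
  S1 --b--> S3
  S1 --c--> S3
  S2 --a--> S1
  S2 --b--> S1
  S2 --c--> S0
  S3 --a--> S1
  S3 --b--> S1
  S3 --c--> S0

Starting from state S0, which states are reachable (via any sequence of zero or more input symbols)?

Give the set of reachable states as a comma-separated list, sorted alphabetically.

Answer: S0, S1, S2, S3

Derivation:
BFS from S0:
  visit S0: S0--a-->S3 (new), S0--b-->S2 (new), S0--c-->S3 (seen)
  visit S3: S3--a-->S1 (new), S3--b-->S1 (seen), S3--c-->S0 (seen)
  visit S2: S2--a-->S1 (seen), S2--b-->S1 (seen), S2--c-->S0 (seen)
  visit S1: S1--a-->S3 (seen), S1--b-->S3 (seen), S1--c-->S3 (seen)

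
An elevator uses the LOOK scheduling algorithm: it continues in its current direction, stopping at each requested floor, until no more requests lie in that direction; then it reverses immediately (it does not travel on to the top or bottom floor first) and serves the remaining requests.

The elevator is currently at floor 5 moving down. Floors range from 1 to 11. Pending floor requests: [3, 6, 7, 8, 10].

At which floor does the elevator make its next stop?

Current floor: 5, direction: down
Requests above: [6, 7, 8, 10]
Requests below: [3]
Moving down and requests lie below → nearest below is max([3]) = 3

Answer: 3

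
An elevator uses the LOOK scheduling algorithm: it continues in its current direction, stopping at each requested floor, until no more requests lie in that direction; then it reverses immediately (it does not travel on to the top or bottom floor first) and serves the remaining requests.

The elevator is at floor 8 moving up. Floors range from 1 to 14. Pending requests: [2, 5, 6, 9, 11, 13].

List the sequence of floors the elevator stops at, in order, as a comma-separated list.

Current: 8, moving UP
Serve above first (ascending): [9, 11, 13]
Then reverse, serve below (descending): [6, 5, 2]

Answer: 9, 11, 13, 6, 5, 2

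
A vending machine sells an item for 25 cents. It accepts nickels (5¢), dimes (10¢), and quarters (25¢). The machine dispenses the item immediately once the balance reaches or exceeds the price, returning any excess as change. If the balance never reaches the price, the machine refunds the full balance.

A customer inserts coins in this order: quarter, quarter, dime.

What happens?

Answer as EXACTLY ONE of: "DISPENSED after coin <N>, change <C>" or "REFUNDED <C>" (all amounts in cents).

Price: 25¢
Coin 1 (quarter, 25¢): balance = 25¢
  → balance >= price → DISPENSE, change = 25 - 25 = 0¢

Answer: DISPENSED after coin 1, change 0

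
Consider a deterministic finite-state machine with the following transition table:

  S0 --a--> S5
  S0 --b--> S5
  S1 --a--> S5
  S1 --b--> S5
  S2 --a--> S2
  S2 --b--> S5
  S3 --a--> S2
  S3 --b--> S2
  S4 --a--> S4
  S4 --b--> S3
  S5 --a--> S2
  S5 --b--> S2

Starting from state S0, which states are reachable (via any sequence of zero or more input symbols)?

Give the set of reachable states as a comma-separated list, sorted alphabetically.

Answer: S0, S2, S5

Derivation:
BFS from S0:
  visit S0: S0--a-->S5 (new), S0--b-->S5 (seen)
  visit S5: S5--a-->S2 (new), S5--b-->S2 (seen)
  visit S2: S2--a-->S2 (seen), S2--b-->S5 (seen)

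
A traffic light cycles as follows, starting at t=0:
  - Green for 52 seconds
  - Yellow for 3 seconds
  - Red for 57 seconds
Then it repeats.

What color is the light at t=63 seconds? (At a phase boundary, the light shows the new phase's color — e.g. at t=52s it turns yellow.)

Answer: red

Derivation:
Cycle length = 52 + 3 + 57 = 112s
t = 63, phase_t = 63 mod 112 = 63
63 >= 55 → RED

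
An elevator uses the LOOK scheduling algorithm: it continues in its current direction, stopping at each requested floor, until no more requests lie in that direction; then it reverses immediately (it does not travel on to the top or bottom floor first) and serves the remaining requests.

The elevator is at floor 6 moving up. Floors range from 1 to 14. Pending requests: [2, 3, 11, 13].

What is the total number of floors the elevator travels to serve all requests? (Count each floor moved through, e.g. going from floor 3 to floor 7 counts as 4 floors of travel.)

Start at floor 6 moving up, LOOK stop order: [11, 13, 3, 2]
  6 → 11: |11-6| = 5, total = 5
  11 → 13: |13-11| = 2, total = 7
  13 → 3: |3-13| = 10, total = 17
  3 → 2: |2-3| = 1, total = 18

Answer: 18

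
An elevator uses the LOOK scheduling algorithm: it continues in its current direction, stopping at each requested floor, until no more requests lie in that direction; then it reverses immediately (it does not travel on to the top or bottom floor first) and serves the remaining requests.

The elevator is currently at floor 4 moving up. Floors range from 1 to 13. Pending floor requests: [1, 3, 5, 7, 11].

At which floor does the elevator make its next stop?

Current floor: 4, direction: up
Requests above: [5, 7, 11]
Requests below: [1, 3]
Moving up and requests lie above → nearest above is min([5, 7, 11]) = 5

Answer: 5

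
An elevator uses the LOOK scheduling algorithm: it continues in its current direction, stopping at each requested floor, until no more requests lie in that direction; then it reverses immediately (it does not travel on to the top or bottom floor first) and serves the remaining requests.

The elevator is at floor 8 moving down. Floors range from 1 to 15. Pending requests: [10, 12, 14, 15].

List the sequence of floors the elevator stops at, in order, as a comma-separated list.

Answer: 10, 12, 14, 15

Derivation:
Current: 8, moving DOWN
Serve below first (descending): []
Then reverse, serve above (ascending): [10, 12, 14, 15]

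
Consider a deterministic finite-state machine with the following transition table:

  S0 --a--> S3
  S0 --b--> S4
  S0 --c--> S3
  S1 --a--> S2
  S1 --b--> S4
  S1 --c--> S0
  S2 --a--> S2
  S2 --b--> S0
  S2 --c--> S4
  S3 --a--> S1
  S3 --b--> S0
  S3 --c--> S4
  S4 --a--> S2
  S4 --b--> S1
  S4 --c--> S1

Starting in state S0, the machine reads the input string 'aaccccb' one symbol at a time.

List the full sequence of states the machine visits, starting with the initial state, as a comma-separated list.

Start: S0
  read 'a': S0 --a--> S3
  read 'a': S3 --a--> S1
  read 'c': S1 --c--> S0
  read 'c': S0 --c--> S3
  read 'c': S3 --c--> S4
  read 'c': S4 --c--> S1
  read 'b': S1 --b--> S4

Answer: S0, S3, S1, S0, S3, S4, S1, S4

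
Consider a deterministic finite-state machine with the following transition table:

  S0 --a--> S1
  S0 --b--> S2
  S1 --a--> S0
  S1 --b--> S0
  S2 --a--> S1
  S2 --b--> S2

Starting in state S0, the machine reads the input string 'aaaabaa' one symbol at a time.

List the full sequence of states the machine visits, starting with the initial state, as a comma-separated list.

Answer: S0, S1, S0, S1, S0, S2, S1, S0

Derivation:
Start: S0
  read 'a': S0 --a--> S1
  read 'a': S1 --a--> S0
  read 'a': S0 --a--> S1
  read 'a': S1 --a--> S0
  read 'b': S0 --b--> S2
  read 'a': S2 --a--> S1
  read 'a': S1 --a--> S0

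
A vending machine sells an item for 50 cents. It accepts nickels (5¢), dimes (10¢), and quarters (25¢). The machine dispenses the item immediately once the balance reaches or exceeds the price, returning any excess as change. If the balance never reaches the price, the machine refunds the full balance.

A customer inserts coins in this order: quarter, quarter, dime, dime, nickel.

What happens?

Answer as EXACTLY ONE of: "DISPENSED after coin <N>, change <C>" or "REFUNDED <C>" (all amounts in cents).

Price: 50¢
Coin 1 (quarter, 25¢): balance = 25¢
Coin 2 (quarter, 25¢): balance = 50¢
  → balance >= price → DISPENSE, change = 50 - 50 = 0¢

Answer: DISPENSED after coin 2, change 0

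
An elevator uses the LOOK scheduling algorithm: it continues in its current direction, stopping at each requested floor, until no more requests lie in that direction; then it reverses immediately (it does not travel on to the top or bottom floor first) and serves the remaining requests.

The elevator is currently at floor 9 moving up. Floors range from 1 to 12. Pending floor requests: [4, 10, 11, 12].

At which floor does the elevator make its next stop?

Current floor: 9, direction: up
Requests above: [10, 11, 12]
Requests below: [4]
Moving up and requests lie above → nearest above is min([10, 11, 12]) = 10

Answer: 10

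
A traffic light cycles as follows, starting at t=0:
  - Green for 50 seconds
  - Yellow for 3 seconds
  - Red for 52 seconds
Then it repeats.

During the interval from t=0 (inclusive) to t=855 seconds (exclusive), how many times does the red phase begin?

Cycle = 50+3+52 = 105s
red phase starts at t = k*105 + 53 for k=0,1,2,...
Need k*105+53 < 855 → k < 7.638
k ∈ {0, ..., 7} → 8 starts

Answer: 8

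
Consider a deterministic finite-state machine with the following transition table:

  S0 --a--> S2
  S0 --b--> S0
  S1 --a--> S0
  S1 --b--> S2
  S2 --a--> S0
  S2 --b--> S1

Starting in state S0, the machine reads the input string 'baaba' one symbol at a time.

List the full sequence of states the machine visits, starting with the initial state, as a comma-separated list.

Start: S0
  read 'b': S0 --b--> S0
  read 'a': S0 --a--> S2
  read 'a': S2 --a--> S0
  read 'b': S0 --b--> S0
  read 'a': S0 --a--> S2

Answer: S0, S0, S2, S0, S0, S2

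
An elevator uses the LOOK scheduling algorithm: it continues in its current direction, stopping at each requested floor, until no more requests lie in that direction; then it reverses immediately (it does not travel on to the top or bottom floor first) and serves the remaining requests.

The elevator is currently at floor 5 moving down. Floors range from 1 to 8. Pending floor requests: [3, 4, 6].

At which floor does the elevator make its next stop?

Current floor: 5, direction: down
Requests above: [6]
Requests below: [3, 4]
Moving down and requests lie below → nearest below is max([3, 4]) = 4

Answer: 4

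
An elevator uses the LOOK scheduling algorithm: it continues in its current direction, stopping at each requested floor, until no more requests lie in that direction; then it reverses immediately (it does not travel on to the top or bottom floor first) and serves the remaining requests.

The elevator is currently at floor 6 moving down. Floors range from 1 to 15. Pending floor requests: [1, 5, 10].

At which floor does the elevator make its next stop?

Answer: 5

Derivation:
Current floor: 6, direction: down
Requests above: [10]
Requests below: [1, 5]
Moving down and requests lie below → nearest below is max([1, 5]) = 5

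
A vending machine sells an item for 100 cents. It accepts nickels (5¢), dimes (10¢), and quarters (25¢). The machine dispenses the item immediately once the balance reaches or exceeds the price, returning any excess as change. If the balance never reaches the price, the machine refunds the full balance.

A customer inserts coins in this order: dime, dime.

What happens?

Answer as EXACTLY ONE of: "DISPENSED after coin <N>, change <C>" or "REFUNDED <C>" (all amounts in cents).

Answer: REFUNDED 20

Derivation:
Price: 100¢
Coin 1 (dime, 10¢): balance = 10¢
Coin 2 (dime, 10¢): balance = 20¢
All coins inserted, balance 20¢ < price 100¢ → REFUND 20¢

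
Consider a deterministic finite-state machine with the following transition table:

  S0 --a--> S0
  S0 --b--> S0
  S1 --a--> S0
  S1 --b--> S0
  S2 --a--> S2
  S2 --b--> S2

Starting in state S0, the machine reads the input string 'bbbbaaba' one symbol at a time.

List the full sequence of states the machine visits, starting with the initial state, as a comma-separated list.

Start: S0
  read 'b': S0 --b--> S0
  read 'b': S0 --b--> S0
  read 'b': S0 --b--> S0
  read 'b': S0 --b--> S0
  read 'a': S0 --a--> S0
  read 'a': S0 --a--> S0
  read 'b': S0 --b--> S0
  read 'a': S0 --a--> S0

Answer: S0, S0, S0, S0, S0, S0, S0, S0, S0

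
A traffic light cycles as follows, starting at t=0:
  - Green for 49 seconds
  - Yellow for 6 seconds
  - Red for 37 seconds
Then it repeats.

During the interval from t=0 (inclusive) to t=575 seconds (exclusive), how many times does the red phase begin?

Cycle = 49+6+37 = 92s
red phase starts at t = k*92 + 55 for k=0,1,2,...
Need k*92+55 < 575 → k < 5.652
k ∈ {0, ..., 5} → 6 starts

Answer: 6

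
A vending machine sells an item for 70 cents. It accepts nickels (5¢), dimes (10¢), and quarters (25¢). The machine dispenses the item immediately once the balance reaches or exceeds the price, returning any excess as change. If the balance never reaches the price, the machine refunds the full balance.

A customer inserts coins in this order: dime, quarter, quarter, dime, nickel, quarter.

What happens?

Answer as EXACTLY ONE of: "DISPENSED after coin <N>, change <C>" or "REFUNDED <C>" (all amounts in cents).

Price: 70¢
Coin 1 (dime, 10¢): balance = 10¢
Coin 2 (quarter, 25¢): balance = 35¢
Coin 3 (quarter, 25¢): balance = 60¢
Coin 4 (dime, 10¢): balance = 70¢
  → balance >= price → DISPENSE, change = 70 - 70 = 0¢

Answer: DISPENSED after coin 4, change 0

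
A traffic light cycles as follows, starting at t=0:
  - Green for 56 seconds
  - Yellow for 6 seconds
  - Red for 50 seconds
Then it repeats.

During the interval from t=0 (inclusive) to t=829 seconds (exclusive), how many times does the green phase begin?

Cycle = 56+6+50 = 112s
green phase starts at t = k*112 + 0 for k=0,1,2,...
Need k*112+0 < 829 → k < 7.402
k ∈ {0, ..., 7} → 8 starts

Answer: 8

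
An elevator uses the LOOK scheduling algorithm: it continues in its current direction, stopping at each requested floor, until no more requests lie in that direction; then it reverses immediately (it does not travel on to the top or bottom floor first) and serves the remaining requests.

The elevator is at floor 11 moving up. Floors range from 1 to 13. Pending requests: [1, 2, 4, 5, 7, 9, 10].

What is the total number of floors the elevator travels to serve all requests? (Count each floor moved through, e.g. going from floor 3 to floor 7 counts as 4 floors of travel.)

Start at floor 11 moving up, LOOK stop order: [10, 9, 7, 5, 4, 2, 1]
  11 → 10: |10-11| = 1, total = 1
  10 → 9: |9-10| = 1, total = 2
  9 → 7: |7-9| = 2, total = 4
  7 → 5: |5-7| = 2, total = 6
  5 → 4: |4-5| = 1, total = 7
  4 → 2: |2-4| = 2, total = 9
  2 → 1: |1-2| = 1, total = 10

Answer: 10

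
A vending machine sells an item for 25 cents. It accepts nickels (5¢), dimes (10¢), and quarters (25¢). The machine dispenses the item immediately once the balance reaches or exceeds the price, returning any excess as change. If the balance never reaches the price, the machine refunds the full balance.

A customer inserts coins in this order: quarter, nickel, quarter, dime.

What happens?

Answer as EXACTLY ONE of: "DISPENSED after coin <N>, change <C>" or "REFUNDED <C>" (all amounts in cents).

Price: 25¢
Coin 1 (quarter, 25¢): balance = 25¢
  → balance >= price → DISPENSE, change = 25 - 25 = 0¢

Answer: DISPENSED after coin 1, change 0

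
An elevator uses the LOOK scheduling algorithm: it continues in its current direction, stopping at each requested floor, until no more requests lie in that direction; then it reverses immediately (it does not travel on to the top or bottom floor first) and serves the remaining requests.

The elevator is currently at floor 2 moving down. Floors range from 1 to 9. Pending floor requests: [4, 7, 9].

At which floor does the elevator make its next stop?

Answer: 4

Derivation:
Current floor: 2, direction: down
Requests above: [4, 7, 9]
Requests below: []
Moving down but no requests below → reverse; nearest above is min([4, 7, 9]) = 4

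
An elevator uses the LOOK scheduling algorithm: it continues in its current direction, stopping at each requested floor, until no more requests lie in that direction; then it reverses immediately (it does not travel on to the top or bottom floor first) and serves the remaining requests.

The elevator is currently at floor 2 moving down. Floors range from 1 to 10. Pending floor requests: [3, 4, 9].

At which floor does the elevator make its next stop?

Current floor: 2, direction: down
Requests above: [3, 4, 9]
Requests below: []
Moving down but no requests below → reverse; nearest above is min([3, 4, 9]) = 3

Answer: 3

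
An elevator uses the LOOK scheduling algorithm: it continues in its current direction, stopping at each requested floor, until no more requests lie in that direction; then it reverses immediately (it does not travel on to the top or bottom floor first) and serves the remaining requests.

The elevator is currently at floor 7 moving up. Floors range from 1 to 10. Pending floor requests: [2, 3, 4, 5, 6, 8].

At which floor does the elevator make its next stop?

Current floor: 7, direction: up
Requests above: [8]
Requests below: [2, 3, 4, 5, 6]
Moving up and requests lie above → nearest above is min([8]) = 8

Answer: 8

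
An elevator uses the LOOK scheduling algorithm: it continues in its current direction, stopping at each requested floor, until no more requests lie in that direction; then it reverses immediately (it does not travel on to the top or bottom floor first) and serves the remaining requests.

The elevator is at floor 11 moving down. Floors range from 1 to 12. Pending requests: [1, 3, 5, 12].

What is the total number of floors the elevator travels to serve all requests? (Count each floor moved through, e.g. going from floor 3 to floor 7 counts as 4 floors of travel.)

Start at floor 11 moving down, LOOK stop order: [5, 3, 1, 12]
  11 → 5: |5-11| = 6, total = 6
  5 → 3: |3-5| = 2, total = 8
  3 → 1: |1-3| = 2, total = 10
  1 → 12: |12-1| = 11, total = 21

Answer: 21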